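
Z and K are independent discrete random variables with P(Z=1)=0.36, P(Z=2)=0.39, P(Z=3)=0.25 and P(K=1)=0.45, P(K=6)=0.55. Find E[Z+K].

E[Z+K] = Σ_z Σ_k (z+k) · P(Z=z)P(K=k)
 = 2·0.162 + 7·0.198 + 3·0.1755 + 8·0.2145 + 4·0.1125 + 9·0.1375
 = 0.324 + 1.386 + 0.5265 + 1.716 + 0.45 + 1.2375
 = 5.64

5.64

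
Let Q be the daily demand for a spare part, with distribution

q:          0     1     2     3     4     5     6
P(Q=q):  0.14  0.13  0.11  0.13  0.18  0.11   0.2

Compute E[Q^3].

E[Q^3] = Σ q^3·P(Q=q)
 = 0·0.14 + 1·0.13 + 8·0.11 + 27·0.13 + 64·0.18 + 125·0.11 + 216·0.2
 = 0 + 0.13 + 0.88 + 3.51 + 11.52 + 13.75 + 43.2
 = 72.99

72.99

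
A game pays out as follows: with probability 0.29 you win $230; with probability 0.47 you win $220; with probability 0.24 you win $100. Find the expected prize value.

194.1

E[payout] = 230·0.29 + 220·0.47 + 100·0.24
 = 66.7 + 103.4 + 24
 = 194.1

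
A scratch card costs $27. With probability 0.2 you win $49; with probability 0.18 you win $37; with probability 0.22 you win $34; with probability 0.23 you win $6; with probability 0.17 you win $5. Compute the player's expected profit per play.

E[payout] = 49·0.2 + 37·0.18 + 34·0.22 + 6·0.23 + 5·0.17
 = 9.8 + 6.66 + 7.48 + 1.38 + 0.85
 = 26.17
Net = 26.17 - 27 = -0.83

-0.83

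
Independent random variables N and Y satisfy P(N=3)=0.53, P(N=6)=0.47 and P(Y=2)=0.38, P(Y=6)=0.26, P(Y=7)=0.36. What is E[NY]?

E[NY] = Σ_n Σ_y ny · P(N=n)P(Y=y)
 = 6·0.2014 + 18·0.1378 + 21·0.1908 + 12·0.1786 + 36·0.1222 + 42·0.1692
 = 1.2084 + 2.4804 + 4.0068 + 2.1432 + 4.3992 + 7.1064
 = 21.3444

21.3444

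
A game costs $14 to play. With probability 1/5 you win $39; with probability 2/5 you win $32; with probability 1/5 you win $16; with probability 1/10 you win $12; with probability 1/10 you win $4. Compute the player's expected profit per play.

E[payout] = 39·1/5 + 32·2/5 + 16·1/5 + 12·1/10 + 4·1/10
 = 39/5 + 64/5 + 16/5 + 6/5 + 2/5
 = 127/5
Net = 127/5 - 14 = 57/5

11.4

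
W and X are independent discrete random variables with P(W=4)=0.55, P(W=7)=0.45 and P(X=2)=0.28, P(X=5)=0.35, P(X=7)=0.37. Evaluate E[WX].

26.215

E[WX] = Σ_w Σ_x wx · P(W=w)P(X=x)
 = 8·0.154 + 20·0.1925 + 28·0.2035 + 14·0.126 + 35·0.1575 + 49·0.1665
 = 1.232 + 3.85 + 5.698 + 1.764 + 5.5125 + 8.1585
 = 26.215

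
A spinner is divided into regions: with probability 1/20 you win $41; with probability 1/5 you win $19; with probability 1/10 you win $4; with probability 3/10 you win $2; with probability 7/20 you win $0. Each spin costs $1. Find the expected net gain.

E[payout] = 41·1/20 + 19·1/5 + 4·1/10 + 2·3/10 + 0·7/20
 = 41/20 + 19/5 + 2/5 + 3/5 + 0
 = 137/20
Net = 137/20 - 1 = 117/20

5.85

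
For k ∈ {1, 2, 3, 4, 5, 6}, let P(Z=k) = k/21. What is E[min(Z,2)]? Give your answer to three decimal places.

1.952

E[min(Z,2)] = Σ min(z,2)·P(Z=z)
 = 1·1/21 + 2·2/21 + 2·1/7 + 2·4/21 + 2·5/21 + 2·2/7
 = 1/21 + 4/21 + 2/7 + 8/21 + 10/21 + 4/7
 = 41/21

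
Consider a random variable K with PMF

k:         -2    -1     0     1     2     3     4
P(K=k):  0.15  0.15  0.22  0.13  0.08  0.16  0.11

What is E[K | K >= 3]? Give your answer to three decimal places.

3.407

P(K >= 3) = 0.16 + 0.11 = 0.27.
E[K | K >= 3] = [3·0.16 + 4·0.11] / 0.27
 = 0.92 / 0.27
 = 92/27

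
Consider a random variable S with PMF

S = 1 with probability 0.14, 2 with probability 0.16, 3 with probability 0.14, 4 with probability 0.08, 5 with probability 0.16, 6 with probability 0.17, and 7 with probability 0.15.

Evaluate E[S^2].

20.79

E[S^2] = Σ s^2·P(S=s)
 = 1·0.14 + 4·0.16 + 9·0.14 + 16·0.08 + 25·0.16 + 36·0.17 + 49·0.15
 = 0.14 + 0.64 + 1.26 + 1.28 + 4 + 6.12 + 7.35
 = 20.79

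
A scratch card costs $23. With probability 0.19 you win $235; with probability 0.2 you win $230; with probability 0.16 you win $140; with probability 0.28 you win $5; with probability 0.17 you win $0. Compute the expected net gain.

E[payout] = 235·0.19 + 230·0.2 + 140·0.16 + 5·0.28 + 0·0.17
 = 44.65 + 46 + 22.4 + 1.4 + 0
 = 114.45
Net = 114.45 - 23 = 91.45

91.45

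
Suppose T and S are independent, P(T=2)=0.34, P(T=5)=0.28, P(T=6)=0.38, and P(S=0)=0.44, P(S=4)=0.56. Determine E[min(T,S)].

1.8592

E[min(T,S)] = Σ_t Σ_s min(t,s) · P(T=t)P(S=s)
 = 0·0.1496 + 2·0.1904 + 0·0.1232 + 4·0.1568 + 0·0.1672 + 4·0.2128
 = 0 + 0.3808 + 0 + 0.6272 + 0 + 0.8512
 = 1.8592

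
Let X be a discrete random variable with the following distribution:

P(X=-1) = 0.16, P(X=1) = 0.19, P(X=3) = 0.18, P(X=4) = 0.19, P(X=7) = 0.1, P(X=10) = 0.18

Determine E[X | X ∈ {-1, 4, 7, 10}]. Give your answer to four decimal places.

P(X ∈ {-1, 4, 7, 10}) = 0.16 + 0.19 + 0.1 + 0.18 = 0.63.
E[X | X ∈ {-1, 4, 7, 10}] = [(-1)·0.16 + 4·0.19 + 7·0.1 + 10·0.18] / 0.63
 = 3.1 / 0.63
 = 310/63

4.9206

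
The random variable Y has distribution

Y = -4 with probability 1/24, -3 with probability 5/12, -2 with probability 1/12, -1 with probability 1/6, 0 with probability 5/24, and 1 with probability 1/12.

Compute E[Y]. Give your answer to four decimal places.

-1.6667

E[Y] = Σ y·P(Y=y)
 = (-4)·1/24 + (-3)·5/12 + (-2)·1/12 + (-1)·1/6 + 0·5/24 + 1·1/12
 = (-1/6) + (-5/4) + (-1/6) + (-1/6) + 0 + 1/12
 = -5/3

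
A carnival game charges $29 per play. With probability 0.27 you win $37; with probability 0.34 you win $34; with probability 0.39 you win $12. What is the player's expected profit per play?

-2.77

E[payout] = 37·0.27 + 34·0.34 + 12·0.39
 = 9.99 + 11.56 + 4.68
 = 26.23
Net = 26.23 - 29 = -2.77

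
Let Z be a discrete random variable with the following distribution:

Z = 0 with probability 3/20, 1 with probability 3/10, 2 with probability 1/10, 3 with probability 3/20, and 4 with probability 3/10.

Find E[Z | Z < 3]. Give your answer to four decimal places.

0.9091

P(Z < 3) = 3/20 + 3/10 + 1/10 = 11/20.
E[Z | Z < 3] = [0·3/20 + 1·3/10 + 2·1/10] / (11/20)
 = 1/2 / (11/20)
 = 10/11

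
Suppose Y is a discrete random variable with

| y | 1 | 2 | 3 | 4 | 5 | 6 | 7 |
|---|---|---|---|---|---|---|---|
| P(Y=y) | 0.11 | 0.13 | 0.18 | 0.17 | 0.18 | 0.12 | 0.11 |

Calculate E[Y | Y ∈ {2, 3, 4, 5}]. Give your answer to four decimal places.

3.6061

P(Y ∈ {2, 3, 4, 5}) = 0.13 + 0.18 + 0.17 + 0.18 = 0.66.
E[Y | Y ∈ {2, 3, 4, 5}] = [2·0.13 + 3·0.18 + 4·0.17 + 5·0.18] / 0.66
 = 2.38 / 0.66
 = 119/33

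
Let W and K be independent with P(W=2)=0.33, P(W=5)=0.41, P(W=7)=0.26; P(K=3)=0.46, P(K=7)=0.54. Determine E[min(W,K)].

3.6744

E[min(W,K)] = Σ_w Σ_k min(w,k) · P(W=w)P(K=k)
 = 2·0.1518 + 2·0.1782 + 3·0.1886 + 5·0.2214 + 3·0.1196 + 7·0.1404
 = 0.3036 + 0.3564 + 0.5658 + 1.107 + 0.3588 + 0.9828
 = 3.6744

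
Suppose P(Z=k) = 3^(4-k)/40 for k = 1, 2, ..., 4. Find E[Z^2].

E[Z^2] = Σ z^2·P(Z=z)
 = 1·27/40 + 4·9/40 + 9·3/40 + 16·1/40
 = 27/40 + 9/10 + 27/40 + 2/5
 = 53/20

2.65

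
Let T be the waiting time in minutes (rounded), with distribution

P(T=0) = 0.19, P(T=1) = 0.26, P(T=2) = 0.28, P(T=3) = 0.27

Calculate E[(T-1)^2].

E[(T-1)^2] = Σ (t-1)^2·P(T=t)
 = 1·0.19 + 0·0.26 + 1·0.28 + 4·0.27
 = 0.19 + 0 + 0.28 + 1.08
 = 1.55

1.55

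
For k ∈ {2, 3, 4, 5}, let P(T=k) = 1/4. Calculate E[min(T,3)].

2.75

E[min(T,3)] = Σ min(t,3)·P(T=t)
 = 2·1/4 + 3·1/4 + 3·1/4 + 3·1/4
 = 1/2 + 3/4 + 3/4 + 3/4
 = 11/4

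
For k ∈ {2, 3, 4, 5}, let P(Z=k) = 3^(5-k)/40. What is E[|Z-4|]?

1.6

E[|Z-4|] = Σ |z-4|·P(Z=z)
 = 2·27/40 + 1·9/40 + 0·3/40 + 1·1/40
 = 27/20 + 9/40 + 0 + 1/40
 = 8/5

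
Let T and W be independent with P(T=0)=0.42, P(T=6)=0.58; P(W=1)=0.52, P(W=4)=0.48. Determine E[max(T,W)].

E[max(T,W)] = Σ_t Σ_w max(t,w) · P(T=t)P(W=w)
 = 1·0.2184 + 4·0.2016 + 6·0.3016 + 6·0.2784
 = 0.2184 + 0.8064 + 1.8096 + 1.6704
 = 4.5048

4.5048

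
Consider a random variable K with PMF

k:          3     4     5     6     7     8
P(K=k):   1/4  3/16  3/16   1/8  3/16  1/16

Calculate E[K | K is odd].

P(K is odd) = 1/4 + 3/16 + 3/16 = 5/8.
E[K | K is odd] = [3·1/4 + 5·3/16 + 7·3/16] / (5/8)
 = 3 / (5/8)
 = 24/5

4.8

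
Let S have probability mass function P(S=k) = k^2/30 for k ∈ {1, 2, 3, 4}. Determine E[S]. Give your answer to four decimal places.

3.3333

E[S] = Σ s·P(S=s)
 = 1·1/30 + 2·2/15 + 3·3/10 + 4·8/15
 = 1/30 + 4/15 + 9/10 + 32/15
 = 10/3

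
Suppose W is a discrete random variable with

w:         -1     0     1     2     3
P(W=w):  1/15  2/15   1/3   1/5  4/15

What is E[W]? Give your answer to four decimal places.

1.4667

E[W] = Σ w·P(W=w)
 = (-1)·1/15 + 0·2/15 + 1·1/3 + 2·1/5 + 3·4/15
 = (-1/15) + 0 + 1/3 + 2/5 + 4/5
 = 22/15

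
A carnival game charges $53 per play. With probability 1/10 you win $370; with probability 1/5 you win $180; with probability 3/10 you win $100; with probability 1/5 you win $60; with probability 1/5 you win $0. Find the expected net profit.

62

E[payout] = 370·1/10 + 180·1/5 + 100·3/10 + 60·1/5 + 0·1/5
 = 37 + 36 + 30 + 12 + 0
 = 115
Net = 115 - 53 = 62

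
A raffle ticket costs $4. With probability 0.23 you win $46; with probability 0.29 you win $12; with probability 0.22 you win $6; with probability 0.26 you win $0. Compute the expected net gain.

E[payout] = 46·0.23 + 12·0.29 + 6·0.22 + 0·0.26
 = 10.58 + 3.48 + 1.32 + 0
 = 15.38
Net = 15.38 - 4 = 11.38

11.38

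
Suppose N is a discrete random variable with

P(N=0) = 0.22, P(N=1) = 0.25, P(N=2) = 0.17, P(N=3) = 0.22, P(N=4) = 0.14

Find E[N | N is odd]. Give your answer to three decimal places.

1.936

P(N is odd) = 0.25 + 0.22 = 0.47.
E[N | N is odd] = [1·0.25 + 3·0.22] / 0.47
 = 0.91 / 0.47
 = 91/47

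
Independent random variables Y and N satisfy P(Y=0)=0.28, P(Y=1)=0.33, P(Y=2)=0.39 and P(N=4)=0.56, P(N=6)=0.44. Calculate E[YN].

5.4168

E[YN] = Σ_y Σ_n yn · P(Y=y)P(N=n)
 = 0·0.1568 + 0·0.1232 + 4·0.1848 + 6·0.1452 + 8·0.2184 + 12·0.1716
 = 0 + 0 + 0.7392 + 0.8712 + 1.7472 + 2.0592
 = 5.4168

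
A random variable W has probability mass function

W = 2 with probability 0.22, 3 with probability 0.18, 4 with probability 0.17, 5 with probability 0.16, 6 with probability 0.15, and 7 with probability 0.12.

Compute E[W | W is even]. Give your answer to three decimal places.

3.741

P(W is even) = 0.22 + 0.17 + 0.15 = 0.54.
E[W | W is even] = [2·0.22 + 4·0.17 + 6·0.15] / 0.54
 = 2.02 / 0.54
 = 101/27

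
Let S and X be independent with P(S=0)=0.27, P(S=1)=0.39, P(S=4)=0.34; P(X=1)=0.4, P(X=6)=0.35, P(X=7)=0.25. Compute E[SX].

7.4375

E[SX] = Σ_s Σ_x sx · P(S=s)P(X=x)
 = 0·0.108 + 0·0.0945 + 0·0.0675 + 1·0.156 + 6·0.1365 + 7·0.0975 + 4·0.136 + 24·0.119 + 28·0.085
 = 0 + 0 + 0 + 0.156 + 0.819 + 0.6825 + 0.544 + 2.856 + 2.38
 = 7.4375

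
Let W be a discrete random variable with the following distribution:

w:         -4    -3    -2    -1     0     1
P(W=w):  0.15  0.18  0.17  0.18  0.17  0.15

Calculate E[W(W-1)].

6.54

E[W(W-1)] = Σ w(w-1)·P(W=w)
 = 20·0.15 + 12·0.18 + 6·0.17 + 2·0.18 + 0·0.17 + 0·0.15
 = 3 + 2.16 + 1.02 + 0.36 + 0 + 0
 = 6.54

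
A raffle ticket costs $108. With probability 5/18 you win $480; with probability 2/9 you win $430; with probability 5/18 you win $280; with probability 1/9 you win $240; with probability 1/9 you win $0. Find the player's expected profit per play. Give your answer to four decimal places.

225.3333

E[payout] = 480·5/18 + 430·2/9 + 280·5/18 + 240·1/9 + 0·1/9
 = 400/3 + 860/9 + 700/9 + 80/3 + 0
 = 1000/3
Net = 1000/3 - 108 = 676/3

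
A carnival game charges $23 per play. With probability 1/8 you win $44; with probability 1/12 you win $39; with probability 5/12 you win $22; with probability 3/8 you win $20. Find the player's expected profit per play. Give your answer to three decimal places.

E[payout] = 44·1/8 + 39·1/12 + 22·5/12 + 20·3/8
 = 11/2 + 13/4 + 55/6 + 15/2
 = 305/12
Net = 305/12 - 23 = 29/12

2.417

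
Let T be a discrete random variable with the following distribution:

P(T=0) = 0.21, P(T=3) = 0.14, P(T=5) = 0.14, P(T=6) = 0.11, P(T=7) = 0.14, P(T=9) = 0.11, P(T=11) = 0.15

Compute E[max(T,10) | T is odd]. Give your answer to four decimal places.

P(T is odd) = 0.14 + 0.14 + 0.14 + 0.11 + 0.15 = 0.68.
E[max(T,10) | T is odd] = [10·0.14 + 10·0.14 + 10·0.14 + 10·0.11 + 11·0.15] / 0.68
 = 6.95 / 0.68
 = 695/68

10.2206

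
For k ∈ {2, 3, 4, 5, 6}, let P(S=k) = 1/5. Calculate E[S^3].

88

E[S^3] = Σ s^3·P(S=s)
 = 8·1/5 + 27·1/5 + 64·1/5 + 125·1/5 + 216·1/5
 = 8/5 + 27/5 + 64/5 + 25 + 216/5
 = 88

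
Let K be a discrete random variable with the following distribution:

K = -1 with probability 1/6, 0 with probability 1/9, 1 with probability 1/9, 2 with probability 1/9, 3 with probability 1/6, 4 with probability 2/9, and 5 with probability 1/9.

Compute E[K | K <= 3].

1

P(K <= 3) = 1/6 + 1/9 + 1/9 + 1/9 + 1/6 = 2/3.
E[K | K <= 3] = [(-1)·1/6 + 0·1/9 + 1·1/9 + 2·1/9 + 3·1/6] / (2/3)
 = 2/3 / (2/3)
 = 1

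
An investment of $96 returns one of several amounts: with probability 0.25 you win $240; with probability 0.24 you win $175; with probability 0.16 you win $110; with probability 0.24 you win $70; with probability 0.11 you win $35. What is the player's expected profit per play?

44.25

E[payout] = 240·0.25 + 175·0.24 + 110·0.16 + 70·0.24 + 35·0.11
 = 60 + 42 + 17.6 + 16.8 + 3.85
 = 140.25
Net = 140.25 - 96 = 44.25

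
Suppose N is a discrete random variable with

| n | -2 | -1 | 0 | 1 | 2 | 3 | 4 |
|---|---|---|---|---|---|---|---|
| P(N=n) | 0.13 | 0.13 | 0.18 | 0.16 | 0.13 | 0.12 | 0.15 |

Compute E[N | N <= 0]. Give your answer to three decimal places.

P(N <= 0) = 0.13 + 0.13 + 0.18 = 0.44.
E[N | N <= 0] = [(-2)·0.13 + (-1)·0.13 + 0·0.18] / 0.44
 = -0.39 / 0.44
 = -39/44

-0.886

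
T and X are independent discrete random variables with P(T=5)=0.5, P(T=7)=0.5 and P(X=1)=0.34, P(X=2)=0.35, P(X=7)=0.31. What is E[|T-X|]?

3.41

E[|T-X|] = Σ_t Σ_x |t-x| · P(T=t)P(X=x)
 = 4·0.17 + 3·0.175 + 2·0.155 + 6·0.17 + 5·0.175 + 0·0.155
 = 0.68 + 0.525 + 0.31 + 1.02 + 0.875 + 0
 = 3.41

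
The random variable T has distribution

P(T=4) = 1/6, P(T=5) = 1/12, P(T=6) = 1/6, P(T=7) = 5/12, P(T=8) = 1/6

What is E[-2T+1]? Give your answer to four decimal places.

E[-2T+1] = Σ (-2t+1)·P(T=t)
 = (-7)·1/6 + (-9)·1/12 + (-11)·1/6 + (-13)·5/12 + (-15)·1/6
 = (-7/6) + (-3/4) + (-11/6) + (-65/12) + (-5/2)
 = -35/3

-11.6667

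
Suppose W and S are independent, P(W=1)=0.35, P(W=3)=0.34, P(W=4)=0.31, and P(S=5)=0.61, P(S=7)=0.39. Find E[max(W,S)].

5.78

E[max(W,S)] = Σ_w Σ_s max(w,s) · P(W=w)P(S=s)
 = 5·0.2135 + 7·0.1365 + 5·0.2074 + 7·0.1326 + 5·0.1891 + 7·0.1209
 = 1.0675 + 0.9555 + 1.037 + 0.9282 + 0.9455 + 0.8463
 = 5.78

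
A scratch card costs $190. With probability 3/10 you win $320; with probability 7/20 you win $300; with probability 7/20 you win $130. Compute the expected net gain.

E[payout] = 320·3/10 + 300·7/20 + 130·7/20
 = 96 + 105 + 91/2
 = 493/2
Net = 493/2 - 190 = 113/2

56.5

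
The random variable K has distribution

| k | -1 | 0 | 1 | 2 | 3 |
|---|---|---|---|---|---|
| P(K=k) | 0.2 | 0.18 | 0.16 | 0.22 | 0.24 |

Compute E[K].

E[K] = Σ k·P(K=k)
 = (-1)·0.2 + 0·0.18 + 1·0.16 + 2·0.22 + 3·0.24
 = (-0.2) + 0 + 0.16 + 0.44 + 0.72
 = 1.12

1.12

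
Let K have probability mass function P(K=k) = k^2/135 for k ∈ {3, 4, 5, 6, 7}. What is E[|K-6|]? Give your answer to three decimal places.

E[|K-6|] = Σ |k-6|·P(K=k)
 = 3·1/15 + 2·16/135 + 1·5/27 + 0·4/15 + 1·49/135
 = 1/5 + 32/135 + 5/27 + 0 + 49/135
 = 133/135

0.985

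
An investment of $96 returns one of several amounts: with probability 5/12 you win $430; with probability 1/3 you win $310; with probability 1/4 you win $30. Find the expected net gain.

194

E[payout] = 430·5/12 + 310·1/3 + 30·1/4
 = 1075/6 + 310/3 + 15/2
 = 290
Net = 290 - 96 = 194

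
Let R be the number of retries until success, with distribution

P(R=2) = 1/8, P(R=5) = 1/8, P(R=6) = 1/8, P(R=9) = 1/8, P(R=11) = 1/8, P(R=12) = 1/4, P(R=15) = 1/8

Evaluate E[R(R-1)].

E[R(R-1)] = Σ r(r-1)·P(R=r)
 = 2·1/8 + 20·1/8 + 30·1/8 + 72·1/8 + 110·1/8 + 132·1/4 + 210·1/8
 = 1/4 + 5/2 + 15/4 + 9 + 55/4 + 33 + 105/4
 = 177/2

88.5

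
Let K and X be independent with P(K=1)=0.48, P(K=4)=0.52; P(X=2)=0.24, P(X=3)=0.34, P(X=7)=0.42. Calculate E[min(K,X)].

2.1336

E[min(K,X)] = Σ_k Σ_x min(k,x) · P(K=k)P(X=x)
 = 1·0.1152 + 1·0.1632 + 1·0.2016 + 2·0.1248 + 3·0.1768 + 4·0.2184
 = 0.1152 + 0.1632 + 0.2016 + 0.2496 + 0.5304 + 0.8736
 = 2.1336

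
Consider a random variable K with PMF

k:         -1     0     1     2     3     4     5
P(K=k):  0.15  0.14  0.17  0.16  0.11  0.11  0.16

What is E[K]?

E[K] = Σ k·P(K=k)
 = (-1)·0.15 + 0·0.14 + 1·0.17 + 2·0.16 + 3·0.11 + 4·0.11 + 5·0.16
 = (-0.15) + 0 + 0.17 + 0.32 + 0.33 + 0.44 + 0.8
 = 1.91

1.91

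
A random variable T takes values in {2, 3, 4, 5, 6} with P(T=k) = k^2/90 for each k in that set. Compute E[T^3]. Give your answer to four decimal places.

E[T^3] = Σ t^3·P(T=t)
 = 8·2/45 + 27·1/10 + 64·8/45 + 125·5/18 + 216·2/5
 = 16/45 + 27/10 + 512/45 + 625/18 + 432/5
 = 1220/9

135.5556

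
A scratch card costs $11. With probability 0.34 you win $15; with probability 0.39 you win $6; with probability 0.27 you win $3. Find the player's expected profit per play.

E[payout] = 15·0.34 + 6·0.39 + 3·0.27
 = 5.1 + 2.34 + 0.81
 = 8.25
Net = 8.25 - 11 = -2.75

-2.75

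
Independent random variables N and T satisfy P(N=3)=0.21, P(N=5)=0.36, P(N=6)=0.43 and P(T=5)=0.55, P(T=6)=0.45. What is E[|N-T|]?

0.913

E[|N-T|] = Σ_n Σ_t |n-t| · P(N=n)P(T=t)
 = 2·0.1155 + 3·0.0945 + 0·0.198 + 1·0.162 + 1·0.2365 + 0·0.1935
 = 0.231 + 0.2835 + 0 + 0.162 + 0.2365 + 0
 = 0.913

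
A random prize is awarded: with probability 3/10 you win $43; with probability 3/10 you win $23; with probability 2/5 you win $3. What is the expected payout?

E[payout] = 43·3/10 + 23·3/10 + 3·2/5
 = 129/10 + 69/10 + 6/5
 = 21

21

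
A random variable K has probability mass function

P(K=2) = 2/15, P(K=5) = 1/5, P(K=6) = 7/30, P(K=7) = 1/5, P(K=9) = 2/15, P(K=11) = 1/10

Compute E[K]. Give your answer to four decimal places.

E[K] = Σ k·P(K=k)
 = 2·2/15 + 5·1/5 + 6·7/30 + 7·1/5 + 9·2/15 + 11·1/10
 = 4/15 + 1 + 7/5 + 7/5 + 6/5 + 11/10
 = 191/30

6.3667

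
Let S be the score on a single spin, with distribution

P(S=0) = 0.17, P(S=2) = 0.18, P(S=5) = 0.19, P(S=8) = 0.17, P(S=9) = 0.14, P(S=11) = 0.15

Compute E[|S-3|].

E[|S-3|] = Σ |s-3|·P(S=s)
 = 3·0.17 + 1·0.18 + 2·0.19 + 5·0.17 + 6·0.14 + 8·0.15
 = 0.51 + 0.18 + 0.38 + 0.85 + 0.84 + 1.2
 = 3.96

3.96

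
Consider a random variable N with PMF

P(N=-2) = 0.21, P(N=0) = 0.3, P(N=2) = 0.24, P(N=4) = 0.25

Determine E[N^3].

E[N^3] = Σ n^3·P(N=n)
 = (-8)·0.21 + 0·0.3 + 8·0.24 + 64·0.25
 = (-1.68) + 0 + 1.92 + 16
 = 16.24

16.24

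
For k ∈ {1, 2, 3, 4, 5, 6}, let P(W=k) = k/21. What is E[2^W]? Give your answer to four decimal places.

E[2^W] = Σ 2^w·P(W=w)
 = 2·1/21 + 4·2/21 + 8·1/7 + 16·4/21 + 32·5/21 + 64·2/7
 = 2/21 + 8/21 + 8/7 + 64/21 + 160/21 + 128/7
 = 214/7

30.5714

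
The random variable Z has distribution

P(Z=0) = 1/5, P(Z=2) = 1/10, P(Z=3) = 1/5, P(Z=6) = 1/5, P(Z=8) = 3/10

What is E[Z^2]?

28.6

E[Z^2] = Σ z^2·P(Z=z)
 = 0·1/5 + 4·1/10 + 9·1/5 + 36·1/5 + 64·3/10
 = 0 + 2/5 + 9/5 + 36/5 + 96/5
 = 143/5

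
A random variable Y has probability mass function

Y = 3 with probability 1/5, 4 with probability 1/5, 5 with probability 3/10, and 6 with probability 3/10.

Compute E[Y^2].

E[Y^2] = Σ y^2·P(Y=y)
 = 9·1/5 + 16·1/5 + 25·3/10 + 36·3/10
 = 9/5 + 16/5 + 15/2 + 54/5
 = 233/10

23.3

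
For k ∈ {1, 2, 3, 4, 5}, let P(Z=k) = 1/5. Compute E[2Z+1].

E[2Z+1] = Σ (2z+1)·P(Z=z)
 = 3·1/5 + 5·1/5 + 7·1/5 + 9·1/5 + 11·1/5
 = 3/5 + 1 + 7/5 + 9/5 + 11/5
 = 7

7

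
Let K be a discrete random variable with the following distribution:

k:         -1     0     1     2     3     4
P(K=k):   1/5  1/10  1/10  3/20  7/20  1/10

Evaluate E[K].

1.65

E[K] = Σ k·P(K=k)
 = (-1)·1/5 + 0·1/10 + 1·1/10 + 2·3/20 + 3·7/20 + 4·1/10
 = (-1/5) + 0 + 1/10 + 3/10 + 21/20 + 2/5
 = 33/20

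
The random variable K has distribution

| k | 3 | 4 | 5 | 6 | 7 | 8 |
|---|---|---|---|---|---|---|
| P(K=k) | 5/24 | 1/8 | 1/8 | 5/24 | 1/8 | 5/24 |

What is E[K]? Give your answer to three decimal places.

E[K] = Σ k·P(K=k)
 = 3·5/24 + 4·1/8 + 5·1/8 + 6·5/24 + 7·1/8 + 8·5/24
 = 5/8 + 1/2 + 5/8 + 5/4 + 7/8 + 5/3
 = 133/24

5.542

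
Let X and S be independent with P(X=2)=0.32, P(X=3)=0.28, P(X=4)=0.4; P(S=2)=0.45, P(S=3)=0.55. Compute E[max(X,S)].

E[max(X,S)] = Σ_x Σ_s max(x,s) · P(X=x)P(S=s)
 = 2·0.144 + 3·0.176 + 3·0.126 + 3·0.154 + 4·0.18 + 4·0.22
 = 0.288 + 0.528 + 0.378 + 0.462 + 0.72 + 0.88
 = 3.256

3.256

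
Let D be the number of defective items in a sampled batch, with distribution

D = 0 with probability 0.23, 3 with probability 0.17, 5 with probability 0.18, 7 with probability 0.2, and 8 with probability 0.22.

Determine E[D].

E[D] = Σ d·P(D=d)
 = 0·0.23 + 3·0.17 + 5·0.18 + 7·0.2 + 8·0.22
 = 0 + 0.51 + 0.9 + 1.4 + 1.76
 = 4.57

4.57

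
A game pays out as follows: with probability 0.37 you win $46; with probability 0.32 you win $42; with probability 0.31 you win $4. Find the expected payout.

E[payout] = 46·0.37 + 42·0.32 + 4·0.31
 = 17.02 + 13.44 + 1.24
 = 31.7

31.7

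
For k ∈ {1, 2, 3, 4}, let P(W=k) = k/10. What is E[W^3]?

35.4

E[W^3] = Σ w^3·P(W=w)
 = 1·1/10 + 8·1/5 + 27·3/10 + 64·2/5
 = 1/10 + 8/5 + 81/10 + 128/5
 = 177/5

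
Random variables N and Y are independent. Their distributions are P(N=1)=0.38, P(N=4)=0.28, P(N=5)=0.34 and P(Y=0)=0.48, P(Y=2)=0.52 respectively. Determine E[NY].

E[NY] = Σ_n Σ_y ny · P(N=n)P(Y=y)
 = 0·0.1824 + 2·0.1976 + 0·0.1344 + 8·0.1456 + 0·0.1632 + 10·0.1768
 = 0 + 0.3952 + 0 + 1.1648 + 0 + 1.768
 = 3.328

3.328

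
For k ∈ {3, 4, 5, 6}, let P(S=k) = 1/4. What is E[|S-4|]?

1

E[|S-4|] = Σ |s-4|·P(S=s)
 = 1·1/4 + 0·1/4 + 1·1/4 + 2·1/4
 = 1/4 + 0 + 1/4 + 1/2
 = 1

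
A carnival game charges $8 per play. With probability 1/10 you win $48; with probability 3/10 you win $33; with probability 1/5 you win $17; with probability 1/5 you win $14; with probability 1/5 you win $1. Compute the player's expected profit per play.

13.1

E[payout] = 48·1/10 + 33·3/10 + 17·1/5 + 14·1/5 + 1·1/5
 = 24/5 + 99/10 + 17/5 + 14/5 + 1/5
 = 211/10
Net = 211/10 - 8 = 131/10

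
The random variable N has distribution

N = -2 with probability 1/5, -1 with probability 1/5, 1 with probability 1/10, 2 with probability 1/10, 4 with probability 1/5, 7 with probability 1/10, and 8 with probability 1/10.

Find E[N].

E[N] = Σ n·P(N=n)
 = (-2)·1/5 + (-1)·1/5 + 1·1/10 + 2·1/10 + 4·1/5 + 7·1/10 + 8·1/10
 = (-2/5) + (-1/5) + 1/10 + 1/5 + 4/5 + 7/10 + 4/5
 = 2

2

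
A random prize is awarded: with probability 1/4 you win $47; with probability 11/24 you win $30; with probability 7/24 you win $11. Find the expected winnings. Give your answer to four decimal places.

28.7083

E[payout] = 47·1/4 + 30·11/24 + 11·7/24
 = 47/4 + 55/4 + 77/24
 = 689/24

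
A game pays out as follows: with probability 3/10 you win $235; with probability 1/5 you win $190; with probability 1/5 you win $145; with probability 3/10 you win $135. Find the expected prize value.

178

E[payout] = 235·3/10 + 190·1/5 + 145·1/5 + 135·3/10
 = 141/2 + 38 + 29 + 81/2
 = 178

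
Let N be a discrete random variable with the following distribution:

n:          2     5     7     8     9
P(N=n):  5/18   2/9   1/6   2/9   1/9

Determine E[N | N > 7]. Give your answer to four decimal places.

P(N > 7) = 2/9 + 1/9 = 1/3.
E[N | N > 7] = [8·2/9 + 9·1/9] / (1/3)
 = 25/9 / (1/3)
 = 25/3

8.3333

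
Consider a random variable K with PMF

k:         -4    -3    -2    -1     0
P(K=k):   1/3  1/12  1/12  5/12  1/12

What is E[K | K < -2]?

P(K < -2) = 1/3 + 1/12 = 5/12.
E[K | K < -2] = [(-4)·1/3 + (-3)·1/12] / (5/12)
 = -19/12 / (5/12)
 = -19/5

-3.8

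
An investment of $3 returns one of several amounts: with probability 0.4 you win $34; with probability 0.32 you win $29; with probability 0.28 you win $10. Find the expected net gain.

E[payout] = 34·0.4 + 29·0.32 + 10·0.28
 = 13.6 + 9.28 + 2.8
 = 25.68
Net = 25.68 - 3 = 22.68

22.68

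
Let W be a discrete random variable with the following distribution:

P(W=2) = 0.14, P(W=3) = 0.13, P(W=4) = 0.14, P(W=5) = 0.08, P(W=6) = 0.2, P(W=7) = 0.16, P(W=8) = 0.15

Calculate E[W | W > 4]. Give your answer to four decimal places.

6.6441

P(W > 4) = 0.08 + 0.2 + 0.16 + 0.15 = 0.59.
E[W | W > 4] = [5·0.08 + 6·0.2 + 7·0.16 + 8·0.15] / 0.59
 = 3.92 / 0.59
 = 392/59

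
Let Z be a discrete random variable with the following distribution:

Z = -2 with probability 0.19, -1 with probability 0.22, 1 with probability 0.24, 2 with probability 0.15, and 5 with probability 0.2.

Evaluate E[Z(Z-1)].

E[Z(Z-1)] = Σ z(z-1)·P(Z=z)
 = 6·0.19 + 2·0.22 + 0·0.24 + 2·0.15 + 20·0.2
 = 1.14 + 0.44 + 0 + 0.3 + 4
 = 5.88

5.88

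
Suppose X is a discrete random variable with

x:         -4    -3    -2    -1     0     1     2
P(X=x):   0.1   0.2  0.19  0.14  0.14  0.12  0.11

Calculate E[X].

-1.18

E[X] = Σ x·P(X=x)
 = (-4)·0.1 + (-3)·0.2 + (-2)·0.19 + (-1)·0.14 + 0·0.14 + 1·0.12 + 2·0.11
 = (-0.4) + (-0.6) + (-0.38) + (-0.14) + 0 + 0.12 + 0.22
 = -1.18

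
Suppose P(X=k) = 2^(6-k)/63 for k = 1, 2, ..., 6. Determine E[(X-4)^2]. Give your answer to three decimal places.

5.810

E[(X-4)^2] = Σ (x-4)^2·P(X=x)
 = 9·32/63 + 4·16/63 + 1·8/63 + 0·4/63 + 1·2/63 + 4·1/63
 = 32/7 + 64/63 + 8/63 + 0 + 2/63 + 4/63
 = 122/21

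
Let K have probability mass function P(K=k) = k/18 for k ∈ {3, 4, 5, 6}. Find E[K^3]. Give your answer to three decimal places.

E[K^3] = Σ k^3·P(K=k)
 = 27·1/6 + 64·2/9 + 125·5/18 + 216·1/3
 = 9/2 + 128/9 + 625/18 + 72
 = 1129/9

125.444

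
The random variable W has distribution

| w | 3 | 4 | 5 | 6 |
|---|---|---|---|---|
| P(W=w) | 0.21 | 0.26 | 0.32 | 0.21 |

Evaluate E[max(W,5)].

E[max(W,5)] = Σ max(w,5)·P(W=w)
 = 5·0.21 + 5·0.26 + 5·0.32 + 6·0.21
 = 1.05 + 1.3 + 1.6 + 1.26
 = 5.21

5.21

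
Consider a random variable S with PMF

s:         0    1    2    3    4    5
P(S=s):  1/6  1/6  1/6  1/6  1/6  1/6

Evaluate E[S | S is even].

P(S is even) = 1/6 + 1/6 + 1/6 = 1/2.
E[S | S is even] = [0·1/6 + 2·1/6 + 4·1/6] / (1/2)
 = 1 / (1/2)
 = 2

2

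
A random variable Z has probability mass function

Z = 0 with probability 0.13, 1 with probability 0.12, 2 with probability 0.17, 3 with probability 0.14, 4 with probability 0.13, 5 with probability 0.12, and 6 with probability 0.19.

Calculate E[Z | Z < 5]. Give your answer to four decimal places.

P(Z < 5) = 0.13 + 0.12 + 0.17 + 0.14 + 0.13 = 0.69.
E[Z | Z < 5] = [0·0.13 + 1·0.12 + 2·0.17 + 3·0.14 + 4·0.13] / 0.69
 = 1.4 / 0.69
 = 140/69

2.0290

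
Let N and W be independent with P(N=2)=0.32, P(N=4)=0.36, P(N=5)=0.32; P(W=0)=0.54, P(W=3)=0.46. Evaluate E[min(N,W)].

E[min(N,W)] = Σ_n Σ_w min(n,w) · P(N=n)P(W=w)
 = 0·0.1728 + 2·0.1472 + 0·0.1944 + 3·0.1656 + 0·0.1728 + 3·0.1472
 = 0 + 0.2944 + 0 + 0.4968 + 0 + 0.4416
 = 1.2328

1.2328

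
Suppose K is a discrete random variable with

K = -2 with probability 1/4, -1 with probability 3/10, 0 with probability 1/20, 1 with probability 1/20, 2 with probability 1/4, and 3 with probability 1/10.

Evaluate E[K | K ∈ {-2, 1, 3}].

P(K ∈ {-2, 1, 3}) = 1/4 + 1/20 + 1/10 = 2/5.
E[K | K ∈ {-2, 1, 3}] = [(-2)·1/4 + 1·1/20 + 3·1/10] / (2/5)
 = -3/20 / (2/5)
 = -3/8

-0.375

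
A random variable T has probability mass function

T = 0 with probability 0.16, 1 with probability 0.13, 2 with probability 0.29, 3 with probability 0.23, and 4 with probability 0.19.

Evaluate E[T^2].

6.4

E[T^2] = Σ t^2·P(T=t)
 = 0·0.16 + 1·0.13 + 4·0.29 + 9·0.23 + 16·0.19
 = 0 + 0.13 + 1.16 + 2.07 + 3.04
 = 6.4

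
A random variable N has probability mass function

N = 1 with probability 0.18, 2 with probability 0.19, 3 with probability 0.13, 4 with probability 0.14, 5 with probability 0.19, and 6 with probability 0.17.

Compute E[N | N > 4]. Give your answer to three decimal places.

5.472

P(N > 4) = 0.19 + 0.17 = 0.36.
E[N | N > 4] = [5·0.19 + 6·0.17] / 0.36
 = 1.97 / 0.36
 = 197/36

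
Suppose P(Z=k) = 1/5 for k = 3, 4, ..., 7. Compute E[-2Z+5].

-5

E[-2Z+5] = Σ (-2z+5)·P(Z=z)
 = (-1)·1/5 + (-3)·1/5 + (-5)·1/5 + (-7)·1/5 + (-9)·1/5
 = (-1/5) + (-3/5) + (-1) + (-7/5) + (-9/5)
 = -5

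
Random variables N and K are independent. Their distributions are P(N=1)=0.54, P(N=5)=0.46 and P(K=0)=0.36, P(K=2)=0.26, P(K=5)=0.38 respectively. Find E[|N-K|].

E[|N-K|] = Σ_n Σ_k |n-k| · P(N=n)P(K=k)
 = 1·0.1944 + 1·0.1404 + 4·0.2052 + 5·0.1656 + 3·0.1196 + 0·0.1748
 = 0.1944 + 0.1404 + 0.8208 + 0.828 + 0.3588 + 0
 = 2.3424

2.3424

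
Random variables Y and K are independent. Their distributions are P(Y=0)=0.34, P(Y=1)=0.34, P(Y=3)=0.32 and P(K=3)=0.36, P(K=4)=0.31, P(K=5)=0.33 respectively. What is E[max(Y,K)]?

3.97

E[max(Y,K)] = Σ_y Σ_k max(y,k) · P(Y=y)P(K=k)
 = 3·0.1224 + 4·0.1054 + 5·0.1122 + 3·0.1224 + 4·0.1054 + 5·0.1122 + 3·0.1152 + 4·0.0992 + 5·0.1056
 = 0.3672 + 0.4216 + 0.561 + 0.3672 + 0.4216 + 0.561 + 0.3456 + 0.3968 + 0.528
 = 3.97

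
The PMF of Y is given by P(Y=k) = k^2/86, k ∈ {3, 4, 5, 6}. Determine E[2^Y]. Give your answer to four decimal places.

39.9070

E[2^Y] = Σ 2^y·P(Y=y)
 = 8·9/86 + 16·8/43 + 32·25/86 + 64·18/43
 = 36/43 + 128/43 + 400/43 + 1152/43
 = 1716/43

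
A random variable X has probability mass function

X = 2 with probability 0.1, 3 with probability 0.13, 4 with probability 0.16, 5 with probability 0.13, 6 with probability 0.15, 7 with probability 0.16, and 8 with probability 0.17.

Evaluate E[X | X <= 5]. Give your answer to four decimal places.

3.6154

P(X <= 5) = 0.1 + 0.13 + 0.16 + 0.13 = 0.52.
E[X | X <= 5] = [2·0.1 + 3·0.13 + 4·0.16 + 5·0.13] / 0.52
 = 1.88 / 0.52
 = 47/13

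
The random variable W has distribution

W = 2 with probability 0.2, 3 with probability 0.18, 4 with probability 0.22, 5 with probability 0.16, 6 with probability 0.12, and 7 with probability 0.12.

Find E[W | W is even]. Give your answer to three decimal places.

3.704

P(W is even) = 0.2 + 0.22 + 0.12 = 0.54.
E[W | W is even] = [2·0.2 + 4·0.22 + 6·0.12] / 0.54
 = 2 / 0.54
 = 100/27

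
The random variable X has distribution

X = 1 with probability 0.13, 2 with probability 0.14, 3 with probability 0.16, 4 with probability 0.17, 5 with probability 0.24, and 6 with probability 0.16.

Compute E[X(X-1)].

E[X(X-1)] = Σ x(x-1)·P(X=x)
 = 0·0.13 + 2·0.14 + 6·0.16 + 12·0.17 + 20·0.24 + 30·0.16
 = 0 + 0.28 + 0.96 + 2.04 + 4.8 + 4.8
 = 12.88

12.88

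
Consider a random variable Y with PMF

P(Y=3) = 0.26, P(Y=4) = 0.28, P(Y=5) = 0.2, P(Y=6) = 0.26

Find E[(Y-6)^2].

E[(Y-6)^2] = Σ (y-6)^2·P(Y=y)
 = 9·0.26 + 4·0.28 + 1·0.2 + 0·0.26
 = 2.34 + 1.12 + 0.2 + 0
 = 3.66

3.66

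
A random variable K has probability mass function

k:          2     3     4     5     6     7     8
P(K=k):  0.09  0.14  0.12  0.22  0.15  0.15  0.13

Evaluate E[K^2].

30.11

E[K^2] = Σ k^2·P(K=k)
 = 4·0.09 + 9·0.14 + 16·0.12 + 25·0.22 + 36·0.15 + 49·0.15 + 64·0.13
 = 0.36 + 1.26 + 1.92 + 5.5 + 5.4 + 7.35 + 8.32
 = 30.11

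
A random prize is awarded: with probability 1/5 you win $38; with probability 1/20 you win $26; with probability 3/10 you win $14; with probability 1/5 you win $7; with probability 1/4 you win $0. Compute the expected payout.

14.5

E[payout] = 38·1/5 + 26·1/20 + 14·3/10 + 7·1/5 + 0·1/4
 = 38/5 + 13/10 + 21/5 + 7/5 + 0
 = 29/2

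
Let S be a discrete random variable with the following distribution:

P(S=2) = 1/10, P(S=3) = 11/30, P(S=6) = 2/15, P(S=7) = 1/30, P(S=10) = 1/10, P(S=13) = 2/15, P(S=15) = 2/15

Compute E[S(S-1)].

E[S(S-1)] = Σ s(s-1)·P(S=s)
 = 2·1/10 + 6·11/30 + 30·2/15 + 42·1/30 + 90·1/10 + 156·2/15 + 210·2/15
 = 1/5 + 11/5 + 4 + 7/5 + 9 + 104/5 + 28
 = 328/5

65.6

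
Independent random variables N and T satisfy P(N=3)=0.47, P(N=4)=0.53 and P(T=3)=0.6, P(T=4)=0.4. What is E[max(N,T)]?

E[max(N,T)] = Σ_n Σ_t max(n,t) · P(N=n)P(T=t)
 = 3·0.282 + 4·0.188 + 4·0.318 + 4·0.212
 = 0.846 + 0.752 + 1.272 + 0.848
 = 3.718

3.718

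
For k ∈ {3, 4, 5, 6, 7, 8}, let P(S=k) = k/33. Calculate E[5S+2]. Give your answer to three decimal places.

E[5S+2] = Σ (5s+2)·P(S=s)
 = 17·1/11 + 22·4/33 + 27·5/33 + 32·2/11 + 37·7/33 + 42·8/33
 = 17/11 + 8/3 + 45/11 + 64/11 + 259/33 + 112/11
 = 1061/33

32.152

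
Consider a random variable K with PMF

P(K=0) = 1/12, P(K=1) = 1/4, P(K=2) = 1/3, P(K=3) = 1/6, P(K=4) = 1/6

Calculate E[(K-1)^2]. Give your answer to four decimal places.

E[(K-1)^2] = Σ (k-1)^2·P(K=k)
 = 1·1/12 + 0·1/4 + 1·1/3 + 4·1/6 + 9·1/6
 = 1/12 + 0 + 1/3 + 2/3 + 3/2
 = 31/12

2.5833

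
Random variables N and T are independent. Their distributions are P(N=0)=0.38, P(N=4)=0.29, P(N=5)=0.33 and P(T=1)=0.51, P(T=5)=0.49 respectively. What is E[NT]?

8.3176

E[NT] = Σ_n Σ_t nt · P(N=n)P(T=t)
 = 0·0.1938 + 0·0.1862 + 4·0.1479 + 20·0.1421 + 5·0.1683 + 25·0.1617
 = 0 + 0 + 0.5916 + 2.842 + 0.8415 + 4.0425
 = 8.3176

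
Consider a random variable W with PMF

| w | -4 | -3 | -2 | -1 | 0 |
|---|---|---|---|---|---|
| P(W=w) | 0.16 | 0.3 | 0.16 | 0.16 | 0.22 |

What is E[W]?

E[W] = Σ w·P(W=w)
 = (-4)·0.16 + (-3)·0.3 + (-2)·0.16 + (-1)·0.16 + 0·0.22
 = (-0.64) + (-0.9) + (-0.32) + (-0.16) + 0
 = -2.02

-2.02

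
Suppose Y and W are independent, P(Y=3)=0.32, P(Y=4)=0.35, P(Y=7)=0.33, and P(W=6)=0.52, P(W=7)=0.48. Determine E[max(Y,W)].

6.6516

E[max(Y,W)] = Σ_y Σ_w max(y,w) · P(Y=y)P(W=w)
 = 6·0.1664 + 7·0.1536 + 6·0.182 + 7·0.168 + 7·0.1716 + 7·0.1584
 = 0.9984 + 1.0752 + 1.092 + 1.176 + 1.2012 + 1.1088
 = 6.6516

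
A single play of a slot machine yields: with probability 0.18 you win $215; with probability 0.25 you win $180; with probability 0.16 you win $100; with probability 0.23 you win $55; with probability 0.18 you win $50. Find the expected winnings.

121.35

E[payout] = 215·0.18 + 180·0.25 + 100·0.16 + 55·0.23 + 50·0.18
 = 38.7 + 45 + 16 + 12.65 + 9
 = 121.35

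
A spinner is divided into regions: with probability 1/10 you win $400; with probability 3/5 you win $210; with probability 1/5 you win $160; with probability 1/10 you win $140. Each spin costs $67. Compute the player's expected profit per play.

E[payout] = 400·1/10 + 210·3/5 + 160·1/5 + 140·1/10
 = 40 + 126 + 32 + 14
 = 212
Net = 212 - 67 = 145

145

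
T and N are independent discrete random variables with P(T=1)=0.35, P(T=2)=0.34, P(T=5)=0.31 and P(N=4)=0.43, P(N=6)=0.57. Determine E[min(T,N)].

2.4467

E[min(T,N)] = Σ_t Σ_n min(t,n) · P(T=t)P(N=n)
 = 1·0.1505 + 1·0.1995 + 2·0.1462 + 2·0.1938 + 4·0.1333 + 5·0.1767
 = 0.1505 + 0.1995 + 0.2924 + 0.3876 + 0.5332 + 0.8835
 = 2.4467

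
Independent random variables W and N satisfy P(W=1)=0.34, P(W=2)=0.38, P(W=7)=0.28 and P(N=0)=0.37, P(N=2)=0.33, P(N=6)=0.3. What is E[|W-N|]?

E[|W-N|] = Σ_w Σ_n |w-n| · P(W=w)P(N=n)
 = 1·0.1258 + 1·0.1122 + 5·0.102 + 2·0.1406 + 0·0.1254 + 4·0.114 + 7·0.1036 + 5·0.0924 + 1·0.084
 = 0.1258 + 0.1122 + 0.51 + 0.2812 + 0 + 0.456 + 0.7252 + 0.462 + 0.084
 = 2.7564

2.7564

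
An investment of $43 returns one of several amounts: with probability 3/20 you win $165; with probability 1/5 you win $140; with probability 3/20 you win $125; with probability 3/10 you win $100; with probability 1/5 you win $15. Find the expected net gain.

61.5

E[payout] = 165·3/20 + 140·1/5 + 125·3/20 + 100·3/10 + 15·1/5
 = 99/4 + 28 + 75/4 + 30 + 3
 = 209/2
Net = 209/2 - 43 = 123/2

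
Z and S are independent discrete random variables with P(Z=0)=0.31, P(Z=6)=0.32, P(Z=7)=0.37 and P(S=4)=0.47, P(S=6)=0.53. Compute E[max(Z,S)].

E[max(Z,S)] = Σ_z Σ_s max(z,s) · P(Z=z)P(S=s)
 = 4·0.1457 + 6·0.1643 + 6·0.1504 + 6·0.1696 + 7·0.1739 + 7·0.1961
 = 0.5828 + 0.9858 + 0.9024 + 1.0176 + 1.2173 + 1.3727
 = 6.0786

6.0786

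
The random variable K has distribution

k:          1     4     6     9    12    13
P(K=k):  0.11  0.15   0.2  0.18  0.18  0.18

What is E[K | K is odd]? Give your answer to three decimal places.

8.660

P(K is odd) = 0.11 + 0.18 + 0.18 = 0.47.
E[K | K is odd] = [1·0.11 + 9·0.18 + 13·0.18] / 0.47
 = 4.07 / 0.47
 = 407/47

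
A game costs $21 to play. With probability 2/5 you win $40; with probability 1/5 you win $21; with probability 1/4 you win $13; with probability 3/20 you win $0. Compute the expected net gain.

2.45

E[payout] = 40·2/5 + 21·1/5 + 13·1/4 + 0·3/20
 = 16 + 21/5 + 13/4 + 0
 = 469/20
Net = 469/20 - 21 = 49/20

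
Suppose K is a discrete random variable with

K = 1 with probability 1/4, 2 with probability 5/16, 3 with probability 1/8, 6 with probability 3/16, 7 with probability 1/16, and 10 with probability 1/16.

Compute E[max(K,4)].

E[max(K,4)] = Σ max(k,4)·P(K=k)
 = 4·1/4 + 4·5/16 + 4·1/8 + 6·3/16 + 7·1/16 + 10·1/16
 = 1 + 5/4 + 1/2 + 9/8 + 7/16 + 5/8
 = 79/16

4.9375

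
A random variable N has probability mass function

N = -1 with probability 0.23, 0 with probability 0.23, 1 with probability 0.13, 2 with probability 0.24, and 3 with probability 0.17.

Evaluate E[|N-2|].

1.45

E[|N-2|] = Σ |n-2|·P(N=n)
 = 3·0.23 + 2·0.23 + 1·0.13 + 0·0.24 + 1·0.17
 = 0.69 + 0.46 + 0.13 + 0 + 0.17
 = 1.45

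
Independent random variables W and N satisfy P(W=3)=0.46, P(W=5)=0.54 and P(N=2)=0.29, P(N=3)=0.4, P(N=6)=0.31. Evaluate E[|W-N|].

E[|W-N|] = Σ_w Σ_n |w-n| · P(W=w)P(N=n)
 = 1·0.1334 + 0·0.184 + 3·0.1426 + 3·0.1566 + 2·0.216 + 1·0.1674
 = 0.1334 + 0 + 0.4278 + 0.4698 + 0.432 + 0.1674
 = 1.6304

1.6304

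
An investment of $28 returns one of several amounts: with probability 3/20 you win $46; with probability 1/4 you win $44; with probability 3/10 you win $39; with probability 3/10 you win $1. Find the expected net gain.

1.9

E[payout] = 46·3/20 + 44·1/4 + 39·3/10 + 1·3/10
 = 69/10 + 11 + 117/10 + 3/10
 = 299/10
Net = 299/10 - 28 = 19/10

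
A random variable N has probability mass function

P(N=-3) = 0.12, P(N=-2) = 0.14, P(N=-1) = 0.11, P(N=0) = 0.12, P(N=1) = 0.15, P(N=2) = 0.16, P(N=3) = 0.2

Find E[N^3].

E[N^3] = Σ n^3·P(N=n)
 = (-27)·0.12 + (-8)·0.14 + (-1)·0.11 + 0·0.12 + 1·0.15 + 8·0.16 + 27·0.2
 = (-3.24) + (-1.12) + (-0.11) + 0 + 0.15 + 1.28 + 5.4
 = 2.36

2.36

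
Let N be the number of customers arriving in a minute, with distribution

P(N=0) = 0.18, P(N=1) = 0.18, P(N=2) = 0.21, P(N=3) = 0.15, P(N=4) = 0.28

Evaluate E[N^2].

E[N^2] = Σ n^2·P(N=n)
 = 0·0.18 + 1·0.18 + 4·0.21 + 9·0.15 + 16·0.28
 = 0 + 0.18 + 0.84 + 1.35 + 4.48
 = 6.85

6.85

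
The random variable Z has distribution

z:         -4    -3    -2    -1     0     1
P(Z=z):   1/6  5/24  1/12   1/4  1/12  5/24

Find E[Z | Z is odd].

-1

P(Z is odd) = 5/24 + 1/4 + 5/24 = 2/3.
E[Z | Z is odd] = [(-3)·5/24 + (-1)·1/4 + 1·5/24] / (2/3)
 = -2/3 / (2/3)
 = -1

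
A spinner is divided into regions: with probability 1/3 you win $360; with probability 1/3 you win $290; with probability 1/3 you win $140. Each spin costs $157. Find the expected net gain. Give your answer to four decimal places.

106.3333

E[payout] = 360·1/3 + 290·1/3 + 140·1/3
 = 120 + 290/3 + 140/3
 = 790/3
Net = 790/3 - 157 = 319/3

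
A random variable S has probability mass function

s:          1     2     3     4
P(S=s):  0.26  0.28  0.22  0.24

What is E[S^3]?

E[S^3] = Σ s^3·P(S=s)
 = 1·0.26 + 8·0.28 + 27·0.22 + 64·0.24
 = 0.26 + 2.24 + 5.94 + 15.36
 = 23.8

23.8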